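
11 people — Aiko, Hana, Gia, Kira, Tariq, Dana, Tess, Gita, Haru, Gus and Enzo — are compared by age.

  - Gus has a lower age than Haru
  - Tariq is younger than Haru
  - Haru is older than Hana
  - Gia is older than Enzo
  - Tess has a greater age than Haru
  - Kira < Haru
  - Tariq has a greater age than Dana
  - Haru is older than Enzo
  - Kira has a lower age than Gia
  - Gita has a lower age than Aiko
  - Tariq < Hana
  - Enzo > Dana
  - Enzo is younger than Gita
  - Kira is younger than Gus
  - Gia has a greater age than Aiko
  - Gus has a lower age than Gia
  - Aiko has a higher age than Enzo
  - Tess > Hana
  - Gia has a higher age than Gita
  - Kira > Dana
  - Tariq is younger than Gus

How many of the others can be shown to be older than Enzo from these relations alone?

The elements the relations force above Enzo are Haru, Tess, Gita, Aiko, Gia — no chain reaches any other.
That is 5.

5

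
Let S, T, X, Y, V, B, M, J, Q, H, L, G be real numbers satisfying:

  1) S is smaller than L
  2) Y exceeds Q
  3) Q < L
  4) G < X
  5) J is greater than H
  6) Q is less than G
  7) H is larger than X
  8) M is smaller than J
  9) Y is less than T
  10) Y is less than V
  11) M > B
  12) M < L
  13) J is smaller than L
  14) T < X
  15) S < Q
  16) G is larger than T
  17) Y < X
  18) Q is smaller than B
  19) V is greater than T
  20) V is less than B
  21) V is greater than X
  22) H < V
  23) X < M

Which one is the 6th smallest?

The consecutive relations fix a unique order: S < Q < Y < T < G < X < H < V < B < M < J < L.
The 6th smallest is X.

X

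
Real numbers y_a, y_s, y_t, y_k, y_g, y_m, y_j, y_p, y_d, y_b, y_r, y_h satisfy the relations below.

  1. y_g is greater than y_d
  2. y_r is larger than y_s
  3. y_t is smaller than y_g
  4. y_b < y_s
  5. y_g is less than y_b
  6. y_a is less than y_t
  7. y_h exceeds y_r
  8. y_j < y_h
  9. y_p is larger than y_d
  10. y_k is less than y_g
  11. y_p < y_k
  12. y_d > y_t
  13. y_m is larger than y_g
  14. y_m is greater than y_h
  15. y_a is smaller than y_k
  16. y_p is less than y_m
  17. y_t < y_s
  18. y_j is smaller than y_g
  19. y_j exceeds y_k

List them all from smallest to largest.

y_a < y_t < y_d < y_p < y_k < y_j < y_g < y_b < y_s < y_r < y_h < y_m

The consecutive links are each given: y_a < y_t; y_t < y_d; y_d < y_p; y_p < y_k; y_k < y_j; y_j < y_g; y_g < y_b; y_b < y_s; y_s < y_r; y_r < y_h; y_h < y_m.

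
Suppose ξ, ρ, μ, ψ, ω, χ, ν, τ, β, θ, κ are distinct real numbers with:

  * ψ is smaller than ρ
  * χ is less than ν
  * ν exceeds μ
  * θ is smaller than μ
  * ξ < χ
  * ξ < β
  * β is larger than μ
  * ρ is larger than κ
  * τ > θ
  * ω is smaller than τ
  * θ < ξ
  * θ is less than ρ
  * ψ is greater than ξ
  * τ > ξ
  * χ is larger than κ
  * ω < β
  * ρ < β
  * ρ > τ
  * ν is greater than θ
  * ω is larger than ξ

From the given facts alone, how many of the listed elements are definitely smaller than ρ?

The elements the relations force below ρ are θ, κ, ξ, ω, τ, ψ — no chain reaches any other.
That is 6.

6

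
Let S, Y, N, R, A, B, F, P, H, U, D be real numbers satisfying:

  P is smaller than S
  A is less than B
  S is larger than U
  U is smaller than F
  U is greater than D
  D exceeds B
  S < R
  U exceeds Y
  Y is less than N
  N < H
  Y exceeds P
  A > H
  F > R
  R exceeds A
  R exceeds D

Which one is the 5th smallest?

A

The consecutive relations fix a unique order: P < Y < N < H < A < B < D < U < S < R < F.
The 5th smallest is A.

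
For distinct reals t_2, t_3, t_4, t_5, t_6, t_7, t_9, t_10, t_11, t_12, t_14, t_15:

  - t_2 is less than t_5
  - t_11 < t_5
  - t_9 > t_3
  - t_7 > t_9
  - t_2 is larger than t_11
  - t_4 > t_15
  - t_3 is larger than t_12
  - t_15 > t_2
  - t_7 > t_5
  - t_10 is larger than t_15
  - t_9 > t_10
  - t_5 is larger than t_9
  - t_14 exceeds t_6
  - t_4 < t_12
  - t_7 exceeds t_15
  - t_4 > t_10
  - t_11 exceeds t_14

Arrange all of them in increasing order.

t_6 < t_14 < t_11 < t_2 < t_15 < t_10 < t_4 < t_12 < t_3 < t_9 < t_5 < t_7

Nothing is placed below t_6, so it is least; from there t_6 < t_14; t_14 < t_11; t_11 < t_2; t_2 < t_15; t_15 < t_10; t_10 < t_4; t_4 < t_12; t_12 < t_3; t_3 < t_9; t_9 < t_5; t_5 < t_7, each given directly.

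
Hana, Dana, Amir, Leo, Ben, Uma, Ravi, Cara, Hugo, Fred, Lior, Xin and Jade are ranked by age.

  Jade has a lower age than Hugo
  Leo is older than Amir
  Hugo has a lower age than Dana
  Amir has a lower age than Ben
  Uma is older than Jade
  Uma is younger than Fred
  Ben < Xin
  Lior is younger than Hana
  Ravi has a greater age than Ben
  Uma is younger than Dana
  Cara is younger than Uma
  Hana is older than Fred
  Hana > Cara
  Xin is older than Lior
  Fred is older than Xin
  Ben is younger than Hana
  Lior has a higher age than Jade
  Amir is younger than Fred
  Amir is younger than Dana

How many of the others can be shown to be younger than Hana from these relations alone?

8

Directly below Hana: Cara, Lior, Ben, Fred.
One step further: Amir, Jade, Uma, Xin (8 so far).
Nothing else is reachable below Hana; 8 in all.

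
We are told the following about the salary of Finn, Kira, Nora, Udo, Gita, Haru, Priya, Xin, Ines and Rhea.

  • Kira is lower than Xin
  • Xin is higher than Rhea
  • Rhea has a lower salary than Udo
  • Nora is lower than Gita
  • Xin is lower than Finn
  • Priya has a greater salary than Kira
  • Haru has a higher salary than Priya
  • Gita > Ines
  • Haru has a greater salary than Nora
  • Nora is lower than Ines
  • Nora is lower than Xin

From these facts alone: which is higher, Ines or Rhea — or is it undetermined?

Following every chain through Rhea: above Rhea we get Xin, Finn, Udo.
Ines is not reached, and no chain runs the other way from Ines to Rhea.
So the given relations leave the order of Rhea and Ines undetermined.

undetermined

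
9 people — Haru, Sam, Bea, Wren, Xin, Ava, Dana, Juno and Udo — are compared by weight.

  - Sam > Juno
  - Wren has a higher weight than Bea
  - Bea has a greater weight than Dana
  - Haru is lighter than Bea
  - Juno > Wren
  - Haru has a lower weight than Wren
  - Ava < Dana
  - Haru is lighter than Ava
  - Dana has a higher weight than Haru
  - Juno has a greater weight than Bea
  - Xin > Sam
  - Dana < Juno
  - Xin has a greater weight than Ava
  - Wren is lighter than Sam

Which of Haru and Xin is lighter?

Link the given pairs in sequence: Haru < Ava; Ava < Dana; Dana < Bea; Bea < Wren; Wren < Juno; Juno < Sam; Sam < Xin.
Together: Haru < Ava < Dana < Bea < Wren < Juno < Sam < Xin.
So Haru < Xin; Haru is the lighter of the two.

Haru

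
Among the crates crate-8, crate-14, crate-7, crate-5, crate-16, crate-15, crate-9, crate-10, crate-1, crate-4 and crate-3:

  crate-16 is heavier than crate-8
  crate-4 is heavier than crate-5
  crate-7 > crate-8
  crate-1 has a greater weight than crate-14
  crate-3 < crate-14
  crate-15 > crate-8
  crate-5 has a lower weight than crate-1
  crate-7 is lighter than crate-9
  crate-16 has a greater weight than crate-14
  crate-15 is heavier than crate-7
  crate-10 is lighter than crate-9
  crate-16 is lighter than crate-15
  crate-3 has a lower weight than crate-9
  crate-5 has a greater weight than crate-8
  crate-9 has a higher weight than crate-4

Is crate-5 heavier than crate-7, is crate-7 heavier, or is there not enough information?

undetermined

Following every chain through crate-5: above crate-5 we get crate-1, crate-4, crate-9; below crate-5 we get crate-8.
crate-7 is not reached, and no chain runs the other way from crate-7 to crate-5.
So the given relations leave the order of crate-5 and crate-7 undetermined.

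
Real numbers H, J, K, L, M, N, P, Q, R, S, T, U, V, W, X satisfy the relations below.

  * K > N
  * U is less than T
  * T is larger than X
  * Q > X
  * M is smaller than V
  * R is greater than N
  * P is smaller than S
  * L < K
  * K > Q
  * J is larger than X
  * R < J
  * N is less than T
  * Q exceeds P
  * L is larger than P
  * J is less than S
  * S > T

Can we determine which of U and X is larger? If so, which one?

Following every chain through X: above X we get J, Q, T, S, K.
U is not reached, and no chain runs the other way from U to X.
So the given relations leave the order of X and U undetermined.

undetermined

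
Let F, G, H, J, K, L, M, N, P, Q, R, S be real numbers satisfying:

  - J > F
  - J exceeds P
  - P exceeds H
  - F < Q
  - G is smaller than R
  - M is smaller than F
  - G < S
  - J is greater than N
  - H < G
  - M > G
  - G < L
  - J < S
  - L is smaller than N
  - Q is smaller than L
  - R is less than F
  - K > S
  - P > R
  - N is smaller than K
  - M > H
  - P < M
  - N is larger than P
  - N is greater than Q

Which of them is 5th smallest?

M

Piecing the relations together gives one ordering: H < G < R < P < M < F < Q < L < N < J < S < K.
The 5th smallest is M.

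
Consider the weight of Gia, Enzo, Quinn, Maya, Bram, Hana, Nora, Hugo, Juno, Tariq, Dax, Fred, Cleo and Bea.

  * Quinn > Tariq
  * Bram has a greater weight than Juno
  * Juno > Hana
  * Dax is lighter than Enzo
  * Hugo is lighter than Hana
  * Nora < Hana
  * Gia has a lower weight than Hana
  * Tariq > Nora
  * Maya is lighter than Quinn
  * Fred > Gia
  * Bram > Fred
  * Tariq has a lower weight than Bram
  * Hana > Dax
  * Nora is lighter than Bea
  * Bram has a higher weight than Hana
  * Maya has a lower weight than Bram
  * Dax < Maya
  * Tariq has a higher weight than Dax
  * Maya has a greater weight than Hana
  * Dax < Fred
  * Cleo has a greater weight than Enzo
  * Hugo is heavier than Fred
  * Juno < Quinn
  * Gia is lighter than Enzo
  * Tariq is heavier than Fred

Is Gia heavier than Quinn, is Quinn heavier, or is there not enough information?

Quinn

Chaining the given relations: Gia < Fred < Hugo < Hana < Maya < Quinn.
So Quinn is heavier.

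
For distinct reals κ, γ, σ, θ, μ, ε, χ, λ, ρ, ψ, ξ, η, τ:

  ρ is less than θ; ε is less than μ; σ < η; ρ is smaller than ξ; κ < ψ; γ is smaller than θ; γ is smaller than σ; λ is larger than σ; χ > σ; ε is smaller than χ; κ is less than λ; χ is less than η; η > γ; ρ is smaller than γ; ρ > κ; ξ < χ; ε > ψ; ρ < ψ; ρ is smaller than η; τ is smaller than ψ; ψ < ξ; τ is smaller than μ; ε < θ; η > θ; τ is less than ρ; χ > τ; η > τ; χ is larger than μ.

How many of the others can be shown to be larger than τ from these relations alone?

11

Directly above τ: ρ, ψ, μ, χ, η.
One step further: γ, ξ, ε, θ (9 so far).
One step further: σ (10 so far).
One step further: λ (11 so far).
Nothing else is reachable above τ; 11 in all.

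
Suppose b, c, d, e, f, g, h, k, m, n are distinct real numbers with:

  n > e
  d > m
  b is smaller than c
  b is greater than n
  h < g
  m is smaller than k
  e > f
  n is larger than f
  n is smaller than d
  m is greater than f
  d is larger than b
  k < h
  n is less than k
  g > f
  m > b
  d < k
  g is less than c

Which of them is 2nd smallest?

Piecing the relations together gives one ordering: f < e < n < b < m < d < k < h < g < c.
Counting 2 from the smallest end gives e.

e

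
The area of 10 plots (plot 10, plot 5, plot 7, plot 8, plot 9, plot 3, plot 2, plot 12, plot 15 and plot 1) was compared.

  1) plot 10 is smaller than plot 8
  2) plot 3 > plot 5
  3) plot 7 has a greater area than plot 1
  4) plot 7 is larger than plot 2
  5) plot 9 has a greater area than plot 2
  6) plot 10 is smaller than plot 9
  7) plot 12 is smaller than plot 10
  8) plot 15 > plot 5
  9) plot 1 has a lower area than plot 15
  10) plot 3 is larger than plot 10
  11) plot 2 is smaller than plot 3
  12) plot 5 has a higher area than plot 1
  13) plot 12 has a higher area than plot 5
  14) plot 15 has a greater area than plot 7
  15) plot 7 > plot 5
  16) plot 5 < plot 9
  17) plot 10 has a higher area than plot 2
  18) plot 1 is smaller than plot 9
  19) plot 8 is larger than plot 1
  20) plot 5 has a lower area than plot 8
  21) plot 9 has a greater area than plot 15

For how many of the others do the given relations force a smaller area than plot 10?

4

From plot 10 the given relations immediately reach plot 2, plot 12.
From those, plot 5 — 3 in total.
From those, plot 1 — 4 in total.
Nothing else is reachable below plot 10; 4 in all.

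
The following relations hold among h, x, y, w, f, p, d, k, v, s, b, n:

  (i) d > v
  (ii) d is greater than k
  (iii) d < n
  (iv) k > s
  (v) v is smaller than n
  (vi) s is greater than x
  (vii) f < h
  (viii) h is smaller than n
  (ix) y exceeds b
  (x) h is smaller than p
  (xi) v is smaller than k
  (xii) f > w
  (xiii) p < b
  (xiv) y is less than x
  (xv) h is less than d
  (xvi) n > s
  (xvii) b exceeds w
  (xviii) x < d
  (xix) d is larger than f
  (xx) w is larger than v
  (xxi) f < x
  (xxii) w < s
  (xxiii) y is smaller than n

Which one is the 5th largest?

x

The consecutive relations fix a unique order: v < w < f < h < p < b < y < x < s < k < d < n.
The 5th largest is x.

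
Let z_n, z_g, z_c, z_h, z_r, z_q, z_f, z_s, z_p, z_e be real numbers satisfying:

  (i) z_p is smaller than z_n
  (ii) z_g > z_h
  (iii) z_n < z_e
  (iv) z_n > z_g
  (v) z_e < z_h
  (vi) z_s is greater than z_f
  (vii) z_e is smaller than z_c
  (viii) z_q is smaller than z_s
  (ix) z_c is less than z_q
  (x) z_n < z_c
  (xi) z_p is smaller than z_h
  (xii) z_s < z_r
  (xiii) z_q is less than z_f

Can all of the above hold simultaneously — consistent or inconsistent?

inconsistent

Chaining the given relations yields z_h < z_g < z_n < z_e, so z_h < z_e. But one relation states z_e < z_h. These cannot both hold.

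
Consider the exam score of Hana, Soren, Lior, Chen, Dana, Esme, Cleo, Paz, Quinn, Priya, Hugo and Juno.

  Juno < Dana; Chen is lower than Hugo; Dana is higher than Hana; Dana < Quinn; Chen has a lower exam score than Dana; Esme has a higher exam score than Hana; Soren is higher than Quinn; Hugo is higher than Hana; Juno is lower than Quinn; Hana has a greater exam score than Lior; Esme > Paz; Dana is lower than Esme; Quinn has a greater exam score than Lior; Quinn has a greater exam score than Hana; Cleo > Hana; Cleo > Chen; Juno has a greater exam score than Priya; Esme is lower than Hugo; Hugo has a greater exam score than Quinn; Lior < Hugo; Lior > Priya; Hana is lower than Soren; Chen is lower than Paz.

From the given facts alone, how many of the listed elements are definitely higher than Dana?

From Dana the given relations immediately reach Quinn, Esme.
From those, Hugo, Soren — 4 in total.
No other element is forced above Dana by the given relations, so the count is 4.

4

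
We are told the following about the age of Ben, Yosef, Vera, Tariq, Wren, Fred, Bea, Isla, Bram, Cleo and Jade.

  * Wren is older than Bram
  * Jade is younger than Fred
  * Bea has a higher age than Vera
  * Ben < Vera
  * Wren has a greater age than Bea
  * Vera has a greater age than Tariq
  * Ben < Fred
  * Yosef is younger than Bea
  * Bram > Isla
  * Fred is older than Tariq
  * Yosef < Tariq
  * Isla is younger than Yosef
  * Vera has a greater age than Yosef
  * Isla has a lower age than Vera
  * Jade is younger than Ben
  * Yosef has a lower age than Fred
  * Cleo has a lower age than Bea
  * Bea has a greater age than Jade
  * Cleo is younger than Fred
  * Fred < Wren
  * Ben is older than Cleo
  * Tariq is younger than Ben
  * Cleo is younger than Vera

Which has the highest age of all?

Chaining downward from Wren: directly below it, Bram, Fred, Bea; then Isla, Yosef, Cleo, Tariq, Jade, Ben, Vera.
That covers every other element, and nothing is given above Wren, so Wren is the highest age.

Wren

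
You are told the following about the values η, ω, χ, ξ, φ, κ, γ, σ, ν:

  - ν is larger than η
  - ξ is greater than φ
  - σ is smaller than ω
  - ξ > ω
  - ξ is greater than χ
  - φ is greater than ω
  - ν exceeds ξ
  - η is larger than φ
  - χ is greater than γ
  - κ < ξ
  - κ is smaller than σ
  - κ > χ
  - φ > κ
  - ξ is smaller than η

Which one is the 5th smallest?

Piecing the relations together gives one ordering: γ < χ < κ < σ < ω < φ < ξ < η < ν.
Counting 5 from the smallest end gives ω.

ω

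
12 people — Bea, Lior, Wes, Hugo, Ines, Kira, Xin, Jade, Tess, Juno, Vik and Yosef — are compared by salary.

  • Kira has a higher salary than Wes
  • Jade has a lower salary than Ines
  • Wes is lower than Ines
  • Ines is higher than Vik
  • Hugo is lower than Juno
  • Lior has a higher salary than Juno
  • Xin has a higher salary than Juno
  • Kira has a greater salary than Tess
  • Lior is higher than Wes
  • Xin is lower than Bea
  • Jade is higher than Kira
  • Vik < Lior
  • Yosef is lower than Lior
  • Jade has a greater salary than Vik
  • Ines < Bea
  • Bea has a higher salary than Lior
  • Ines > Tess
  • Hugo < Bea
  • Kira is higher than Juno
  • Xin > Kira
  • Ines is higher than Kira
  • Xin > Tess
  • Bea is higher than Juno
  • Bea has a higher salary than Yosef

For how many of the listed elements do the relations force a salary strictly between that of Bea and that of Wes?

The relations place Wes below Bea. An element lies strictly between them when it is forced above Wes and also forced below Bea.
Above Wes: {Kira, Jade, Lior, Ines, Xin}. Below Bea: {Yosef, Hugo, Juno, Tess, Vik, Kira, Jade, Lior, Ines, Xin}.
Intersection: {Kira, Jade, Lior, Ines, Xin} — 5.

5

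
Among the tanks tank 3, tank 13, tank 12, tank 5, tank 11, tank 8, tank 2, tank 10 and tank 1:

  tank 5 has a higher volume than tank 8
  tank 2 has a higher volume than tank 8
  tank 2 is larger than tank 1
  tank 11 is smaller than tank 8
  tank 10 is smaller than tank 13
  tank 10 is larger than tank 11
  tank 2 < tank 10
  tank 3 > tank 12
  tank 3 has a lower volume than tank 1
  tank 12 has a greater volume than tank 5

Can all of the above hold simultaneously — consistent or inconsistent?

consistent

The single ordering tank 11 < tank 8 < tank 5 < tank 12 < tank 3 < tank 1 < tank 2 < tank 10 < tank 13 satisfies every listed relation, so no contradiction arises.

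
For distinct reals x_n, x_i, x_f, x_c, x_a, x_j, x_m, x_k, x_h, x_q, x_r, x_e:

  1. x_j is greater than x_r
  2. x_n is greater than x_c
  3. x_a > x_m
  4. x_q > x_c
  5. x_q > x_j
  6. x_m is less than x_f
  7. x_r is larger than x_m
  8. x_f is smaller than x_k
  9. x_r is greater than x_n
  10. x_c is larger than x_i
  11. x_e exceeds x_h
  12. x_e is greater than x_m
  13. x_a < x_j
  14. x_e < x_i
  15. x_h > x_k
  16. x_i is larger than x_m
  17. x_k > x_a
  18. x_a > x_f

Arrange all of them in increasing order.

Nothing is placed below x_m, so it is least; from there x_m < x_f; x_f < x_a; x_a < x_k; x_k < x_h; x_h < x_e; x_e < x_i; x_i < x_c; x_c < x_n; x_n < x_r; x_r < x_j; x_j < x_q, each given directly.

x_m < x_f < x_a < x_k < x_h < x_e < x_i < x_c < x_n < x_r < x_j < x_q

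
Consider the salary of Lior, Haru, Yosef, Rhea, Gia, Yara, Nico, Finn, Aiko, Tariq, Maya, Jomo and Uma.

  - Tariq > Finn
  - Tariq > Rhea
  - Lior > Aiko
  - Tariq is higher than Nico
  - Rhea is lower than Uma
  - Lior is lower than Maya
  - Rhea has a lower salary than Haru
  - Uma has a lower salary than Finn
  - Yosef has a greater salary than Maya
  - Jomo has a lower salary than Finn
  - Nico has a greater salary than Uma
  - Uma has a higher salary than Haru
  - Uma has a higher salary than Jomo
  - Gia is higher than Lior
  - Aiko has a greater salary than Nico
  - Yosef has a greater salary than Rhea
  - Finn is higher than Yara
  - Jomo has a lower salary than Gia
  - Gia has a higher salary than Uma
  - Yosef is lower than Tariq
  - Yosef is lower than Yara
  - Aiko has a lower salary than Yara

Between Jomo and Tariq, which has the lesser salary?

Following the relations from Jomo: Jomo < Uma < Nico < Aiko < Lior < Maya < Yosef < Yara < Finn < Tariq.
So Jomo < Tariq; Jomo is the lower of the two.

Jomo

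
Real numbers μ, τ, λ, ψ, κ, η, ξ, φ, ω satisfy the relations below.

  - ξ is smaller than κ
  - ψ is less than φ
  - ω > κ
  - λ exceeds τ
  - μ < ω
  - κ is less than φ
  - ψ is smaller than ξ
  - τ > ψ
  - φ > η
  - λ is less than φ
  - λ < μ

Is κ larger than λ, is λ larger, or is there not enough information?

Following every chain through λ: above λ we get μ, ω, φ; below λ we get ψ, τ.
κ is not reached, and no chain runs the other way from κ to λ.
So the given relations leave the order of λ and κ undetermined.

undetermined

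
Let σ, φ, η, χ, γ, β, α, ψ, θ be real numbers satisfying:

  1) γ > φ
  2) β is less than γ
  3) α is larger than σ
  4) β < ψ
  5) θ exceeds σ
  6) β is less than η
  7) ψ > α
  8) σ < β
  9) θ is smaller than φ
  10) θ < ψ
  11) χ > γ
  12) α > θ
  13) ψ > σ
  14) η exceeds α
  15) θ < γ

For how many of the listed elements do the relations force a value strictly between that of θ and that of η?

Chaining upward from θ reaches: φ, α, ψ, γ, χ.
Chaining downward from η reaches: σ, β, α.
Strictly between θ and η are those in both lists: α — 1 element.

1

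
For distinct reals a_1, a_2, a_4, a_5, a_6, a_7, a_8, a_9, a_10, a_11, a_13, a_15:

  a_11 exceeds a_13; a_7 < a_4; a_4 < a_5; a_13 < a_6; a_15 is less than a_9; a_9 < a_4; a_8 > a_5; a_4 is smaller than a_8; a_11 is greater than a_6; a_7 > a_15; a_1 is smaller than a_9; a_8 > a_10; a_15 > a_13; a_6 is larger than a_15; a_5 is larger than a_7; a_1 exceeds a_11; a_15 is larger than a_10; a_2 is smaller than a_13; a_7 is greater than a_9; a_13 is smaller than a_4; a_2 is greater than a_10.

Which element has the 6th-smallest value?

Piecing the relations together gives one ordering: a_10 < a_2 < a_13 < a_15 < a_6 < a_11 < a_1 < a_9 < a_7 < a_4 < a_5 < a_8.
Counting 6 from the smallest end gives a_11.

a_11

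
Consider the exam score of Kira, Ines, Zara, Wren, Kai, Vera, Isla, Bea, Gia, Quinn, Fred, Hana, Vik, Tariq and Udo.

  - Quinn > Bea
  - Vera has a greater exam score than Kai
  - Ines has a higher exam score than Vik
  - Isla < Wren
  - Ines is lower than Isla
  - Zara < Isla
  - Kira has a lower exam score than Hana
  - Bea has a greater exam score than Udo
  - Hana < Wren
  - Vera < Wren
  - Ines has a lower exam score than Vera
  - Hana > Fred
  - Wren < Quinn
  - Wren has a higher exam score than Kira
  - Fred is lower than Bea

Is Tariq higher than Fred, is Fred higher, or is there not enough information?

undetermined

Following every chain through Fred: above Fred we get Hana, Bea, Wren, Quinn.
Tariq is not reached, and no chain runs the other way from Tariq to Fred.
So the given relations leave the order of Fred and Tariq undetermined.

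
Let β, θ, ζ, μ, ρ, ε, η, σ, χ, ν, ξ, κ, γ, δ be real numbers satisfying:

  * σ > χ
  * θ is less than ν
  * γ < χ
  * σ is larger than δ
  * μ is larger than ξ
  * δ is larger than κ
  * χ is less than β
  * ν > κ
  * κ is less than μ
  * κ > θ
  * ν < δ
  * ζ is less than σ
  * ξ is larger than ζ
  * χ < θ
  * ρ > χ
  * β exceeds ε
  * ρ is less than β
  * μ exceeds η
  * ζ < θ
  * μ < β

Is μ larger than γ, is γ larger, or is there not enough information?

μ

γ < χ and χ < θ give γ < θ.
Then θ < κ extends the chain to κ.
With κ < μ: γ < χ < θ < κ < μ.
So μ is larger.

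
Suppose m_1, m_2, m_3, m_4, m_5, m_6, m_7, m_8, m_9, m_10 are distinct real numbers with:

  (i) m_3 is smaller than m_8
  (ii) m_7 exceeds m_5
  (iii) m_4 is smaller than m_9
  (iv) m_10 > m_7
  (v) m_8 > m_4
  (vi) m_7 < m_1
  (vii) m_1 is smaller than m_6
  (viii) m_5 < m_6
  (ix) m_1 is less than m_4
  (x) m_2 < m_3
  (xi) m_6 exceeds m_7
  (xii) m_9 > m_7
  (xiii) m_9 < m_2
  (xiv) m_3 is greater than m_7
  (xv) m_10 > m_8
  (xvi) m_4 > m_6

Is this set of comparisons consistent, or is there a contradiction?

consistent

Every relation is compatible with m_5 < m_7 < m_1 < m_6 < m_4 < m_9 < m_2 < m_3 < m_8 < m_10; the set is consistent.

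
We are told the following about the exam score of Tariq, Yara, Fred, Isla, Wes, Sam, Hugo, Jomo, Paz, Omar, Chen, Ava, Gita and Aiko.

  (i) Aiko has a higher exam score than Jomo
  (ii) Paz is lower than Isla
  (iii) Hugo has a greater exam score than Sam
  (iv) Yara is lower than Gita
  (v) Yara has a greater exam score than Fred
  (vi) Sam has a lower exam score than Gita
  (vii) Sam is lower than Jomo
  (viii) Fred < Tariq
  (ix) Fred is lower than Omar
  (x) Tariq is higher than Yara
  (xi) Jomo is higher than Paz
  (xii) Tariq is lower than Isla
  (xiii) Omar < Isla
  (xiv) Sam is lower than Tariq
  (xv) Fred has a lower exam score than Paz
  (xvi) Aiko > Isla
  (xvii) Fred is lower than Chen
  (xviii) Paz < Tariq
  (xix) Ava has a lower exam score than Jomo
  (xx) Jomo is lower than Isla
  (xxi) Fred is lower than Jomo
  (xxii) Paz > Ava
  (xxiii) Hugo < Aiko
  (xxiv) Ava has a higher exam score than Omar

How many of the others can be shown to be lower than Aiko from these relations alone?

The elements the relations force below Aiko are Fred, Yara, Omar, Ava, Sam, Hugo, Paz, Jomo, Tariq, Isla — no chain reaches any other.
That is 10.

10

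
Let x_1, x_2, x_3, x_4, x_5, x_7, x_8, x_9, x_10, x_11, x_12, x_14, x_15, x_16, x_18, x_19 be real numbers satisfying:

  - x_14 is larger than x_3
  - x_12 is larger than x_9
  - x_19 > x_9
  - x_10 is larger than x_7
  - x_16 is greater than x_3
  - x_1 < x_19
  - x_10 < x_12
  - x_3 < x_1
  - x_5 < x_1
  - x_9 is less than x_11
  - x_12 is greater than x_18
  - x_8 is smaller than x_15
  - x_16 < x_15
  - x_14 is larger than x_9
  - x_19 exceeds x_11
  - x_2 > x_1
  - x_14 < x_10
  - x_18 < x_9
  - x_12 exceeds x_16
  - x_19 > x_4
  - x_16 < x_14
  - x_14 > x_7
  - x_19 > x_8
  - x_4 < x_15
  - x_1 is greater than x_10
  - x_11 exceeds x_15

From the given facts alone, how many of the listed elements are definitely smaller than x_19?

From x_19 the given relations immediately reach x_9, x_4, x_8, x_11, x_1.
From those, x_5, x_18, x_3, x_15, x_10 — 10 in total.
From those, x_7, x_16, x_14 — 13 in total.
Nothing else is reachable below x_19; 13 in all.

13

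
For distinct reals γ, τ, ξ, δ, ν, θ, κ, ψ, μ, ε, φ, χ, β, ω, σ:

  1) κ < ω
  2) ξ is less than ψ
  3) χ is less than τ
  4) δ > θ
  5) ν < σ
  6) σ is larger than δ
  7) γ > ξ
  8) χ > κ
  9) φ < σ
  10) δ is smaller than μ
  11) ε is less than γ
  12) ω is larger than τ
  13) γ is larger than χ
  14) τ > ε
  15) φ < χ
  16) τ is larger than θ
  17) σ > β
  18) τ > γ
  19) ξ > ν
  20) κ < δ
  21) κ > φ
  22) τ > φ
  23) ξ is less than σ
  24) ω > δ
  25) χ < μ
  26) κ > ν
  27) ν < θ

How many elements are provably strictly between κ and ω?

The relations place κ below ω. An element lies strictly between them when it is forced above κ and also forced below ω.
Above κ: {χ, γ, δ, σ, μ, τ}. Below ω: {ν, φ, ξ, θ, ε, χ, γ, δ, τ}.
Intersection: {χ, γ, δ, τ} — 4.

4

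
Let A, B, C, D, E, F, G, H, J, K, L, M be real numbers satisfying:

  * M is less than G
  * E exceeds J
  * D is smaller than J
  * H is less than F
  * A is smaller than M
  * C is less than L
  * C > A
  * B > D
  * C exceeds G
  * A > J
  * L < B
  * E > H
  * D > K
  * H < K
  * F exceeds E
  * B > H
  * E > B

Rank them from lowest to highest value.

H < K < D < J < A < M < G < C < L < B < E < F

The consecutive links are each given: H < K; K < D; D < J; J < A; A < M; M < G; G < C; C < L; L < B; B < E; E < F.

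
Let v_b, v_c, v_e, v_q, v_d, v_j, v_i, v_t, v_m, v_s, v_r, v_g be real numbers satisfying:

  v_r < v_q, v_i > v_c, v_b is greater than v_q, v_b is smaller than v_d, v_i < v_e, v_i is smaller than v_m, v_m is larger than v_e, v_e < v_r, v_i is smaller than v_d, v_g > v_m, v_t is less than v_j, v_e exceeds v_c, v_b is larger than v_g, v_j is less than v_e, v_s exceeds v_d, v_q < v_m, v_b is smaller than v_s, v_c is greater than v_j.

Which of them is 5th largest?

v_m

Chaining the given pairs: v_t < v_j < v_c < v_i < v_e < v_r < v_q < v_m < v_g < v_b < v_d < v_s.
The 5th largest is v_m.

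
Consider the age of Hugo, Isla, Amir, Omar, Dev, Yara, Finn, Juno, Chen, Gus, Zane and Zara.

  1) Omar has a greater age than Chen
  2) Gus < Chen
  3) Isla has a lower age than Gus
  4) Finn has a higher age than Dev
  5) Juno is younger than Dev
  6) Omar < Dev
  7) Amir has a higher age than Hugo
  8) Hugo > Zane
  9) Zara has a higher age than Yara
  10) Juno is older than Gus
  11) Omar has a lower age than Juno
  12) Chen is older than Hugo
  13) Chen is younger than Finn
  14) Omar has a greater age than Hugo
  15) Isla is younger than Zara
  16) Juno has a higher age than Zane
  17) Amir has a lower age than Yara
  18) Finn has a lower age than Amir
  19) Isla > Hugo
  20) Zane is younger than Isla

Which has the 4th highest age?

Finn

Chaining the given pairs: Zane < Hugo < Isla < Gus < Chen < Omar < Juno < Dev < Finn < Amir < Yara < Zara.
Counting 4 from the largest end gives Finn.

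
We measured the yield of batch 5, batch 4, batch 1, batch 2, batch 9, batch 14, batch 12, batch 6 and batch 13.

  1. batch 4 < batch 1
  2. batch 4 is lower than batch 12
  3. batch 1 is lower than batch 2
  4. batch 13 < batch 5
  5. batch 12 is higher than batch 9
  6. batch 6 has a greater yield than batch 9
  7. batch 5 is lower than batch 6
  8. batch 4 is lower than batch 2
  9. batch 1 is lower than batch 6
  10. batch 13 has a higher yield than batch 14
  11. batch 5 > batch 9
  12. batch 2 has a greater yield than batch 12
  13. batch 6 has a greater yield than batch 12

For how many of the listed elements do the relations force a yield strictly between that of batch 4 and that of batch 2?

2

Chaining upward from batch 4 reaches: batch 1, batch 12, batch 6.
Chaining downward from batch 2 reaches: batch 1, batch 9, batch 12.
Strictly between batch 4 and batch 2 are those in both lists: batch 1, batch 12 — 2 elements.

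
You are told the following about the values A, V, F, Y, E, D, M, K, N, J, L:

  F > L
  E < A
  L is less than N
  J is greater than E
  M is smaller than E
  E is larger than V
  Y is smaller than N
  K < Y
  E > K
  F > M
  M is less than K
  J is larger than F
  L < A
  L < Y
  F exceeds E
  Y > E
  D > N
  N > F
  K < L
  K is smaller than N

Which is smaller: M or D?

M

Following the relations from M: M < K < E < Y < N < D.
So M < D; M is the smaller of the two.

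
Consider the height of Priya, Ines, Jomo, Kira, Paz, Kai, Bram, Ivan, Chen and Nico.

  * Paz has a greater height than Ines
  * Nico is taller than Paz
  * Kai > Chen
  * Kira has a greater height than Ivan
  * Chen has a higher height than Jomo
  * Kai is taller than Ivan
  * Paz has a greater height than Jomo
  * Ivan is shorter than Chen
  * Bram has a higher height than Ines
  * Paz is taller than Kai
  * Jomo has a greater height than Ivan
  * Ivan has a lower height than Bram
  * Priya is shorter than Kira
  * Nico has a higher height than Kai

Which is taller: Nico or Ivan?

Nico

Ivan < Jomo and Jomo < Chen give Ivan < Chen.
With Chen < Kai: Ivan < Jomo < Chen < Kai.
With Kai < Paz: Ivan < Jomo < Chen < Kai < Paz.
Then Paz < Nico extends the chain to Nico.
So Ivan < Nico; Nico is the taller of the two.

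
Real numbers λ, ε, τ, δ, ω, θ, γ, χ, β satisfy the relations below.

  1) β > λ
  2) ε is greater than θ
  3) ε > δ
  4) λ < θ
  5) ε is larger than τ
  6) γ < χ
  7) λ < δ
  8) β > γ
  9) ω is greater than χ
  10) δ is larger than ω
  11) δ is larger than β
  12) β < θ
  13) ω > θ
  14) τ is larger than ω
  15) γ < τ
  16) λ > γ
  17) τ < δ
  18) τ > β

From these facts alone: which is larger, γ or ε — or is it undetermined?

ε

The relevant relations are γ < λ; λ < θ; θ < ω; ω < τ; τ < δ; δ < ε.
Chaining these gives γ < λ < θ < ω < τ < δ < ε.
So ε is larger.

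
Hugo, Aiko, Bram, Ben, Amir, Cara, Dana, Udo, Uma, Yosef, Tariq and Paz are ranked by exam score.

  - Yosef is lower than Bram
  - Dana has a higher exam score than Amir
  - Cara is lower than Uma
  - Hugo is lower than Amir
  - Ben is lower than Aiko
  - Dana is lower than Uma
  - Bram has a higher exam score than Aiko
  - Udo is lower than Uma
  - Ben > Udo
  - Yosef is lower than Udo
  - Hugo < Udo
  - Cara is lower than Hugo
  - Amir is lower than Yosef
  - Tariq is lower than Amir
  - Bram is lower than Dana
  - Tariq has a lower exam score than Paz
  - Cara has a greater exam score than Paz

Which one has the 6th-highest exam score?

The consecutive relations fix a unique order: Tariq < Paz < Cara < Hugo < Amir < Yosef < Udo < Ben < Aiko < Bram < Dana < Uma.
The 6th largest is Udo.

Udo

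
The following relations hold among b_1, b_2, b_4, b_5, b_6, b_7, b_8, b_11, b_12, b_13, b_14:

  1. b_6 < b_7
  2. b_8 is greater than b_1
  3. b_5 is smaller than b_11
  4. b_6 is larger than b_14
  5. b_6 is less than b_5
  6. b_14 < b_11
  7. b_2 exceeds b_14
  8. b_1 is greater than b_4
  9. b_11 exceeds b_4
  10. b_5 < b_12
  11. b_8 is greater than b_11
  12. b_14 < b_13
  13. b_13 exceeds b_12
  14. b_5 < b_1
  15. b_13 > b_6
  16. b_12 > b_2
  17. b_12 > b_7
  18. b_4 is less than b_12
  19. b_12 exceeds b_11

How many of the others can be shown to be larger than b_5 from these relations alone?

The elements the relations force above b_5 are b_11, b_12, b_13, b_1, b_8 — no chain reaches any other.
That is 5.

5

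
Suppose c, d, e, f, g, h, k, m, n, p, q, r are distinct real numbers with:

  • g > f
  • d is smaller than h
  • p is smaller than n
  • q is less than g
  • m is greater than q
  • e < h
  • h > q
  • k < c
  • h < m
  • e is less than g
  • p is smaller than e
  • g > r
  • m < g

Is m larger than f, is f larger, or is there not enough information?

Following every chain through f: above f we get g.
m is not reached, and no chain runs the other way from m to f.
So the given relations leave the order of f and m undetermined.

undetermined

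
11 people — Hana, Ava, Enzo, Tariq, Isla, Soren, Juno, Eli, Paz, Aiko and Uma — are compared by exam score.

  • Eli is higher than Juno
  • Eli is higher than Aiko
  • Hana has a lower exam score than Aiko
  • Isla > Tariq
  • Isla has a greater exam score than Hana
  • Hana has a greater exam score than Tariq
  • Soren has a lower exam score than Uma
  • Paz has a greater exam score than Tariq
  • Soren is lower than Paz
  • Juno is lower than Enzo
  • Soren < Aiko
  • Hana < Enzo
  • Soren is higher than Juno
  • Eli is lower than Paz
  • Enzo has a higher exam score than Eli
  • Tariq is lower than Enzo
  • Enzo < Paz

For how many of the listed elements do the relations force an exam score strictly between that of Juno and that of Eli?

The relations place Juno below Eli. An element lies strictly between them when it is forced above Juno and also forced below Eli.
Above Juno: {Soren, Aiko, Enzo, Paz, Uma}. Below Eli: {Soren, Tariq, Hana, Aiko}.
Intersection: {Soren, Aiko} — 2.

2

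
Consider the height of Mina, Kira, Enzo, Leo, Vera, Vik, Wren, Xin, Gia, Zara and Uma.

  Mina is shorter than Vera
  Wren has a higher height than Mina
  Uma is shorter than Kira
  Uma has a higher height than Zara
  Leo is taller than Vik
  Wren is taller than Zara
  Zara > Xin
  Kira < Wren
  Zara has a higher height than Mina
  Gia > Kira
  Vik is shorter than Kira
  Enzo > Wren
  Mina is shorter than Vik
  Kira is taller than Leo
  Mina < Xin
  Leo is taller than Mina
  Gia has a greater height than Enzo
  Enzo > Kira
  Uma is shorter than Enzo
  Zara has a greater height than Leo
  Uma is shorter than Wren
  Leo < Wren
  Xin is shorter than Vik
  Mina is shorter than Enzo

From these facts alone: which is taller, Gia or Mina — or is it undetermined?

Mina < Xin and Xin < Vik give Mina < Vik.
Then Vik < Leo extends the chain to Leo.
Then Leo < Zara extends the chain to Zara.
With Zara < Uma: Mina < Xin < Vik < Leo < Zara < Uma.
Then Uma < Kira extends the chain to Kira.
Then Kira < Wren extends the chain to Wren.
Then Wren < Enzo extends the chain to Enzo.
Then Enzo < Gia extends the chain to Gia.
So Gia is taller.

Gia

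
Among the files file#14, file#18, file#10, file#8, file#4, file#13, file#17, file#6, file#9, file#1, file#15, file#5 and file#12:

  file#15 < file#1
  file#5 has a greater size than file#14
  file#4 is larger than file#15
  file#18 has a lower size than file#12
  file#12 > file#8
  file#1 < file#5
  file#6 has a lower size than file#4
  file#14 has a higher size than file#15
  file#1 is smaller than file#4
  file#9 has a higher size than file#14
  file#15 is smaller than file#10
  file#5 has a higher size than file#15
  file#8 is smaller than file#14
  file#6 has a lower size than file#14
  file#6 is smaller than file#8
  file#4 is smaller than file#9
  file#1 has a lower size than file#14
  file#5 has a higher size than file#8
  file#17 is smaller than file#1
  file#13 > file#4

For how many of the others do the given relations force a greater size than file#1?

5

The elements the relations force above file#1 are file#4, file#13, file#14, file#9, file#5 — no chain reaches any other.
That is 5.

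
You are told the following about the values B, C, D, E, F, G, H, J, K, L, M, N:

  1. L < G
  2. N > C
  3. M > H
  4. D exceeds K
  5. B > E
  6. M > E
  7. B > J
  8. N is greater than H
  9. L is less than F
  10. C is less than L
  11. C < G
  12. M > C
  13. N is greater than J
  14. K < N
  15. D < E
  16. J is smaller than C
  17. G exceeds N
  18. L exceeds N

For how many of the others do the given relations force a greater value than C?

Directly above C: N, L, M, G.
One step further: F (5 so far).
No other element is forced above C by the given relations, so the count is 5.

5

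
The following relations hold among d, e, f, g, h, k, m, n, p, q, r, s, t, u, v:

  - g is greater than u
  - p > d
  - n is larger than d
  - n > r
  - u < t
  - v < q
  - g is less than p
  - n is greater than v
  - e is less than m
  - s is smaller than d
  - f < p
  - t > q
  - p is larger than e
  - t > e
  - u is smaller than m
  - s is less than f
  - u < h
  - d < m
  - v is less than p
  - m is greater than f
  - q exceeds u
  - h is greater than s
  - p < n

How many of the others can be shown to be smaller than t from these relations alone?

Directly below t: e, u, q.
One step further: v (4 so far).
No other element is forced below t by the given relations, so the count is 4.

4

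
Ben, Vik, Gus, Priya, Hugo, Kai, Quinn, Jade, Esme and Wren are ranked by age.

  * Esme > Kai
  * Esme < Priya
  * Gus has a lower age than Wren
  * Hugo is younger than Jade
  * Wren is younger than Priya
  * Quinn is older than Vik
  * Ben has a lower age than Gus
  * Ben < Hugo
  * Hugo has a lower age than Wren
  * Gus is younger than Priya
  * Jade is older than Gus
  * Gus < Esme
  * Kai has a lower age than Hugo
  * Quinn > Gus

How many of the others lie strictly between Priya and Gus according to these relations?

Chaining upward from Gus reaches: Quinn, Esme, Jade, Wren.
Chaining downward from Priya reaches: Kai, Ben, Hugo, Esme, Wren.
Strictly between Gus and Priya are those in both lists: Esme, Wren — 2 elements.

2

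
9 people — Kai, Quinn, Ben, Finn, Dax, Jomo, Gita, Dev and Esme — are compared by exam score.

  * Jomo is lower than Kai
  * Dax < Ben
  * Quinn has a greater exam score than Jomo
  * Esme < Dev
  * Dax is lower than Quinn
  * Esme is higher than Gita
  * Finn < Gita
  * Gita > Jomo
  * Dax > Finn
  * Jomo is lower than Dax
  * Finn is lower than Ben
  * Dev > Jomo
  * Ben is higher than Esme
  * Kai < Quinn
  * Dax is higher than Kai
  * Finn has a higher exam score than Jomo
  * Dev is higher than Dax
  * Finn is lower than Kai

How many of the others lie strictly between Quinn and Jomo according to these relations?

The relations place Jomo below Quinn. An element lies strictly between them when it is forced above Jomo and also forced below Quinn.
Above Jomo: {Finn, Kai, Dax, Gita, Esme, Dev, Ben}. Below Quinn: {Finn, Kai, Dax}.
Intersection: {Finn, Kai, Dax} — 3.

3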